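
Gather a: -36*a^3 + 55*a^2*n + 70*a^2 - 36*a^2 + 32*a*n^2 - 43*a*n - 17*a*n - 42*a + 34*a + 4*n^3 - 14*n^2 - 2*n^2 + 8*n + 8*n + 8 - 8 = -36*a^3 + a^2*(55*n + 34) + a*(32*n^2 - 60*n - 8) + 4*n^3 - 16*n^2 + 16*n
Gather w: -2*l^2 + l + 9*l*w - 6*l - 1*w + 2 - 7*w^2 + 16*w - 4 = -2*l^2 - 5*l - 7*w^2 + w*(9*l + 15) - 2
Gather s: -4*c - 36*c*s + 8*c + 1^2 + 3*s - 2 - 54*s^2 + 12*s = 4*c - 54*s^2 + s*(15 - 36*c) - 1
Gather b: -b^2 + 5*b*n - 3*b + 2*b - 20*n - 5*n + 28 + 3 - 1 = -b^2 + b*(5*n - 1) - 25*n + 30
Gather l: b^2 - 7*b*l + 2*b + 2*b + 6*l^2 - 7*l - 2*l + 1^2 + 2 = b^2 + 4*b + 6*l^2 + l*(-7*b - 9) + 3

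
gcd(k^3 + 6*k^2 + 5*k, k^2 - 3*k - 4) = k + 1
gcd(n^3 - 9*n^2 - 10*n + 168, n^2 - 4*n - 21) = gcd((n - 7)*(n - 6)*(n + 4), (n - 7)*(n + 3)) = n - 7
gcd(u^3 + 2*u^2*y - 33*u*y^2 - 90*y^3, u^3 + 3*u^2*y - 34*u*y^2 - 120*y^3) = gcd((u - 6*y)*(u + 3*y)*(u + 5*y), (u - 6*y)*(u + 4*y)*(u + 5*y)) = -u^2 + u*y + 30*y^2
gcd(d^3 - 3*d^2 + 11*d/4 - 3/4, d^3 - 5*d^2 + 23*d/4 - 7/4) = d^2 - 3*d/2 + 1/2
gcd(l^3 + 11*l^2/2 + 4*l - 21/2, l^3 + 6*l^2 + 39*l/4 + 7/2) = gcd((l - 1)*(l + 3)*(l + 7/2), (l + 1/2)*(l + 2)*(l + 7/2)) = l + 7/2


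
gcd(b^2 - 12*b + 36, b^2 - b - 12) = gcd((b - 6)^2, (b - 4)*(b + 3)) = 1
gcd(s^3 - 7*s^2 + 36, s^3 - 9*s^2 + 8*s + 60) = s^2 - 4*s - 12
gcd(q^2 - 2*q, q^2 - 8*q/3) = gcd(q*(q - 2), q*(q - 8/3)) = q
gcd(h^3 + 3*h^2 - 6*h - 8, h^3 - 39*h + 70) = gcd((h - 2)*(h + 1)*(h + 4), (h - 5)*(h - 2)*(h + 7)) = h - 2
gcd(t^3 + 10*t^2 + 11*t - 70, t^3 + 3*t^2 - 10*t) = t^2 + 3*t - 10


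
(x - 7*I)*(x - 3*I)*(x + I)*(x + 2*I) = x^4 - 7*I*x^3 + 7*x^2 - 43*I*x + 42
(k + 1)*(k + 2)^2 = k^3 + 5*k^2 + 8*k + 4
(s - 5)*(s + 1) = s^2 - 4*s - 5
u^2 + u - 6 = (u - 2)*(u + 3)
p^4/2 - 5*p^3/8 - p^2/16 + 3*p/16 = p*(p/2 + 1/4)*(p - 1)*(p - 3/4)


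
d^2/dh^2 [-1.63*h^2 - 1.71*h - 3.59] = -3.26000000000000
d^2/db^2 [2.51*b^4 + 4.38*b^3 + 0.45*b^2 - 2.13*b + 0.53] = 30.12*b^2 + 26.28*b + 0.9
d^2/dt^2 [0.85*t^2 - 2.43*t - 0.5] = 1.70000000000000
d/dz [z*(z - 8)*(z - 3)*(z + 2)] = 4*z^3 - 27*z^2 + 4*z + 48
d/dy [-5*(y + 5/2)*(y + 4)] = -10*y - 65/2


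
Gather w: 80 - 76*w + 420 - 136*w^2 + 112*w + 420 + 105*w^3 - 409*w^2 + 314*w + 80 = 105*w^3 - 545*w^2 + 350*w + 1000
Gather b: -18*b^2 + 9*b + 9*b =-18*b^2 + 18*b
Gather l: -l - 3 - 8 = -l - 11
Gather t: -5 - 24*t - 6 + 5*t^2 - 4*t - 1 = 5*t^2 - 28*t - 12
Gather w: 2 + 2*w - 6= 2*w - 4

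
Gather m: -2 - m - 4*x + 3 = -m - 4*x + 1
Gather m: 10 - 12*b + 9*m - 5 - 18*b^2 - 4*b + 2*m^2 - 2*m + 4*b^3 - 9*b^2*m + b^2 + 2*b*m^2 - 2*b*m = 4*b^3 - 17*b^2 - 16*b + m^2*(2*b + 2) + m*(-9*b^2 - 2*b + 7) + 5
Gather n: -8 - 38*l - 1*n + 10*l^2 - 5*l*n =10*l^2 - 38*l + n*(-5*l - 1) - 8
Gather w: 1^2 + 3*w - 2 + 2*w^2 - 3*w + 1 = 2*w^2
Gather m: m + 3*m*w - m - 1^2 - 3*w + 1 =3*m*w - 3*w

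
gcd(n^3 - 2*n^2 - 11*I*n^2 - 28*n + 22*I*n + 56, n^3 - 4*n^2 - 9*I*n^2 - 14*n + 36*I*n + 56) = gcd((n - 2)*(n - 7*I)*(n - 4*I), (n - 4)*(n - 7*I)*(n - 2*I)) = n - 7*I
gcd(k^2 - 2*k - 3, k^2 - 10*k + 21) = k - 3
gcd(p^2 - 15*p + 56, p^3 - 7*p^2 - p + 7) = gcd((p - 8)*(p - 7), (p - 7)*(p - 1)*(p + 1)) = p - 7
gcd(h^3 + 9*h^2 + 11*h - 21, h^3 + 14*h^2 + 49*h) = h + 7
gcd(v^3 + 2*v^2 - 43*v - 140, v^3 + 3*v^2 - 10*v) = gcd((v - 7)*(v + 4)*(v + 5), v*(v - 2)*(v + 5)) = v + 5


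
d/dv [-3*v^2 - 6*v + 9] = -6*v - 6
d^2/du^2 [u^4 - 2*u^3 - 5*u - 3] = 12*u*(u - 1)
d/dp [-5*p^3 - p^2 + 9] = p*(-15*p - 2)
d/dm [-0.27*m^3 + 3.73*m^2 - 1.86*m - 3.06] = -0.81*m^2 + 7.46*m - 1.86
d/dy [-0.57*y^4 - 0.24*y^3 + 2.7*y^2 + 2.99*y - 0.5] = -2.28*y^3 - 0.72*y^2 + 5.4*y + 2.99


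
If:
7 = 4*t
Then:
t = 7/4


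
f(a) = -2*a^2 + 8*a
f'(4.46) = -9.84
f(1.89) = 7.98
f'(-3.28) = 21.12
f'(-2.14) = 16.56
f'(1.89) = 0.44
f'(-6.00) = 32.00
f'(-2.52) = 18.08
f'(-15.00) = 68.00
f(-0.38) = -3.33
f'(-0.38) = 9.52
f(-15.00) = -570.00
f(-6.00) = -120.00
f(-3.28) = -47.76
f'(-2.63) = 18.52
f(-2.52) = -32.86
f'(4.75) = -11.00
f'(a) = 8 - 4*a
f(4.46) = -4.10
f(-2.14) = -26.28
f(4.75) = -7.12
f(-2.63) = -34.87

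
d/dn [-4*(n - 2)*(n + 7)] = -8*n - 20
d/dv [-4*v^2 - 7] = -8*v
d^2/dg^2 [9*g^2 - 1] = 18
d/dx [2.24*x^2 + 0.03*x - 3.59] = 4.48*x + 0.03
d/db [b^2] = 2*b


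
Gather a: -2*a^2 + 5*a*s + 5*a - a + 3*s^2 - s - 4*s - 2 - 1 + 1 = -2*a^2 + a*(5*s + 4) + 3*s^2 - 5*s - 2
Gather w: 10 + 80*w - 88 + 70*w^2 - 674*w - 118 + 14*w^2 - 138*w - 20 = 84*w^2 - 732*w - 216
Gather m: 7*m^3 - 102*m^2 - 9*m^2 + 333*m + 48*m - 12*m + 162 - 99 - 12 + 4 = 7*m^3 - 111*m^2 + 369*m + 55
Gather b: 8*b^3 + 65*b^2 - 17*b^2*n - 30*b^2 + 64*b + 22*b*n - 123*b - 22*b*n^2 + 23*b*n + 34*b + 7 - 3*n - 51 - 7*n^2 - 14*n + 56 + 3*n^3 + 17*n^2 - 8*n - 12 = 8*b^3 + b^2*(35 - 17*n) + b*(-22*n^2 + 45*n - 25) + 3*n^3 + 10*n^2 - 25*n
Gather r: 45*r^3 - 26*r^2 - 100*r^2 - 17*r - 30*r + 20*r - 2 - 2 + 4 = 45*r^3 - 126*r^2 - 27*r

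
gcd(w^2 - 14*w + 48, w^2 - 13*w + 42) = w - 6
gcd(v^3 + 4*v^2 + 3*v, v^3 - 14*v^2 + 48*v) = v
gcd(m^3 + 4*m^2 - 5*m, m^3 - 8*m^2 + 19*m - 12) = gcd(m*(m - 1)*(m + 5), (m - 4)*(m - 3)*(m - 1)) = m - 1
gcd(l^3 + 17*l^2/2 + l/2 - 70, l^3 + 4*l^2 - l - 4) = l + 4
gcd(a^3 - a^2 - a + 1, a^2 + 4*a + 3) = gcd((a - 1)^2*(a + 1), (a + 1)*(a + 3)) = a + 1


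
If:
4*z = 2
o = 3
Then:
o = 3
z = 1/2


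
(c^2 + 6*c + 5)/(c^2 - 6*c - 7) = (c + 5)/(c - 7)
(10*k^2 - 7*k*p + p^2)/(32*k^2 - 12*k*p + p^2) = (10*k^2 - 7*k*p + p^2)/(32*k^2 - 12*k*p + p^2)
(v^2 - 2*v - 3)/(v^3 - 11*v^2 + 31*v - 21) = (v + 1)/(v^2 - 8*v + 7)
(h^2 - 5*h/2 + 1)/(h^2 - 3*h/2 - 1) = (2*h - 1)/(2*h + 1)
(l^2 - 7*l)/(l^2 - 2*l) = (l - 7)/(l - 2)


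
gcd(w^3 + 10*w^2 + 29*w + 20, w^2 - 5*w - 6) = w + 1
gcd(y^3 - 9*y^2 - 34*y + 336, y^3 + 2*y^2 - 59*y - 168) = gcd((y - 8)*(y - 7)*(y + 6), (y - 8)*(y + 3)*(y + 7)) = y - 8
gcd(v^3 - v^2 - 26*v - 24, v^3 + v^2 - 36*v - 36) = v^2 - 5*v - 6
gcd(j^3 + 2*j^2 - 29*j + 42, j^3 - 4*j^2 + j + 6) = j^2 - 5*j + 6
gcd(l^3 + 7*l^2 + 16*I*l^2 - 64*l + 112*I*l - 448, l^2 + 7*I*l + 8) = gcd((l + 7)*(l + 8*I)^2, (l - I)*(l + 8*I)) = l + 8*I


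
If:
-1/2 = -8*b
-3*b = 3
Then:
No Solution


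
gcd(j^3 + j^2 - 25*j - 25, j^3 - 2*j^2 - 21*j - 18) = j + 1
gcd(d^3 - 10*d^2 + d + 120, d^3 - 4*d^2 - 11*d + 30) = d^2 - 2*d - 15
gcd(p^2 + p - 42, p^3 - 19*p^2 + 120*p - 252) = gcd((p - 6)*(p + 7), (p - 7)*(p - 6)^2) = p - 6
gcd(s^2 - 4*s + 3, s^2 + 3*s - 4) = s - 1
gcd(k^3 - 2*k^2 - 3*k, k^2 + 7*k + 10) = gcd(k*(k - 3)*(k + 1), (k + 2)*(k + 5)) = 1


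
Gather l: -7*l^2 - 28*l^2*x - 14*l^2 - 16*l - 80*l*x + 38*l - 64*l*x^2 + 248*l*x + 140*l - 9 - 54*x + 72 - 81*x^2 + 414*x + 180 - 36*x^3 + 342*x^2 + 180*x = l^2*(-28*x - 21) + l*(-64*x^2 + 168*x + 162) - 36*x^3 + 261*x^2 + 540*x + 243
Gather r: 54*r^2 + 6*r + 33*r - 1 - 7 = 54*r^2 + 39*r - 8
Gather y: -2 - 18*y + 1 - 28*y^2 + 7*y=-28*y^2 - 11*y - 1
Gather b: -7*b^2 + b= -7*b^2 + b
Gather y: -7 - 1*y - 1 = -y - 8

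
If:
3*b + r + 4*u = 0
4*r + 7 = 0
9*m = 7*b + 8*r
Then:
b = 7/12 - 4*u/3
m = -28*u/27 - 119/108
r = -7/4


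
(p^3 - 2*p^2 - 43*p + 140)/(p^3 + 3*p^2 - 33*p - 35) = (p - 4)/(p + 1)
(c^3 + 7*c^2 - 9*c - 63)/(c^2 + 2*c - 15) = (c^2 + 10*c + 21)/(c + 5)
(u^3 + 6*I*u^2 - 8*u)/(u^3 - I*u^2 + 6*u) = (u + 4*I)/(u - 3*I)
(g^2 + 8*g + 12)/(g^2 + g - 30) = (g + 2)/(g - 5)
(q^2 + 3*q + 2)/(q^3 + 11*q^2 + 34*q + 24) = (q + 2)/(q^2 + 10*q + 24)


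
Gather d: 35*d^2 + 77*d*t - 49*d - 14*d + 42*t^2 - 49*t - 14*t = 35*d^2 + d*(77*t - 63) + 42*t^2 - 63*t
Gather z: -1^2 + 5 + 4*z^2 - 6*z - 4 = 4*z^2 - 6*z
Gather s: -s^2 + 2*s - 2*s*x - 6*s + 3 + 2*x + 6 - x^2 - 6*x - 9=-s^2 + s*(-2*x - 4) - x^2 - 4*x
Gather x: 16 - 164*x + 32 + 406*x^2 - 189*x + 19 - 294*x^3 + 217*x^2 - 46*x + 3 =-294*x^3 + 623*x^2 - 399*x + 70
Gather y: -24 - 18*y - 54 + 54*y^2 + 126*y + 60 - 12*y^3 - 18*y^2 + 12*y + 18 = -12*y^3 + 36*y^2 + 120*y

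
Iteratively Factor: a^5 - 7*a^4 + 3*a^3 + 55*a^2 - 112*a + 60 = (a + 3)*(a^4 - 10*a^3 + 33*a^2 - 44*a + 20) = (a - 2)*(a + 3)*(a^3 - 8*a^2 + 17*a - 10) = (a - 2)^2*(a + 3)*(a^2 - 6*a + 5) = (a - 2)^2*(a - 1)*(a + 3)*(a - 5)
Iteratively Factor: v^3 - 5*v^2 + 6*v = (v - 2)*(v^2 - 3*v) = (v - 3)*(v - 2)*(v)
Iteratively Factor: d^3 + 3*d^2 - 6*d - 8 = (d + 4)*(d^2 - d - 2) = (d - 2)*(d + 4)*(d + 1)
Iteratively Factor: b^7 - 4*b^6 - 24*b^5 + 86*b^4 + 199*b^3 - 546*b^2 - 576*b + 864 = (b + 3)*(b^6 - 7*b^5 - 3*b^4 + 95*b^3 - 86*b^2 - 288*b + 288) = (b + 3)^2*(b^5 - 10*b^4 + 27*b^3 + 14*b^2 - 128*b + 96) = (b - 1)*(b + 3)^2*(b^4 - 9*b^3 + 18*b^2 + 32*b - 96) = (b - 4)*(b - 1)*(b + 3)^2*(b^3 - 5*b^2 - 2*b + 24) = (b - 4)^2*(b - 1)*(b + 3)^2*(b^2 - b - 6) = (b - 4)^2*(b - 3)*(b - 1)*(b + 3)^2*(b + 2)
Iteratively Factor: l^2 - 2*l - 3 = (l + 1)*(l - 3)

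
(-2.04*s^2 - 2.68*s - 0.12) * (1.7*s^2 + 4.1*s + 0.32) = -3.468*s^4 - 12.92*s^3 - 11.8448*s^2 - 1.3496*s - 0.0384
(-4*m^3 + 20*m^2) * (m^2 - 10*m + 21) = -4*m^5 + 60*m^4 - 284*m^3 + 420*m^2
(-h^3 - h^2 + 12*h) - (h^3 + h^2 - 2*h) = -2*h^3 - 2*h^2 + 14*h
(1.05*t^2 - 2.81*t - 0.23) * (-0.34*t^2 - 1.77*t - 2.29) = -0.357*t^4 - 0.9031*t^3 + 2.6474*t^2 + 6.842*t + 0.5267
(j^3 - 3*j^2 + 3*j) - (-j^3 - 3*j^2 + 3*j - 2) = 2*j^3 + 2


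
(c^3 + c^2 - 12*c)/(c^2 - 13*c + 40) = c*(c^2 + c - 12)/(c^2 - 13*c + 40)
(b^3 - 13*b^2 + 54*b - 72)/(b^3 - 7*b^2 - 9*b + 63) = (b^2 - 10*b + 24)/(b^2 - 4*b - 21)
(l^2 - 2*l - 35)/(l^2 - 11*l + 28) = (l + 5)/(l - 4)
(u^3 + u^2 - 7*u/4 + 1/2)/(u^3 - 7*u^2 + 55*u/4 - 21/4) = (2*u^2 + 3*u - 2)/(2*u^2 - 13*u + 21)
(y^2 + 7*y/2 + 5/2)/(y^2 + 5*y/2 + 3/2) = (2*y + 5)/(2*y + 3)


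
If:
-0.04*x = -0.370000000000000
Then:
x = 9.25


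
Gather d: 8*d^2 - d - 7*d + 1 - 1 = 8*d^2 - 8*d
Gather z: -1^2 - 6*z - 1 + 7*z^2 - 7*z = 7*z^2 - 13*z - 2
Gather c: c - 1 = c - 1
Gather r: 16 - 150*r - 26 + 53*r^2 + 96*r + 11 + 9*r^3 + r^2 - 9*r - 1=9*r^3 + 54*r^2 - 63*r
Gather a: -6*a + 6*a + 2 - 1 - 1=0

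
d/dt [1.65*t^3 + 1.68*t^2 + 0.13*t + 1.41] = 4.95*t^2 + 3.36*t + 0.13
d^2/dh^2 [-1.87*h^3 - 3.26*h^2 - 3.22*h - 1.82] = -11.22*h - 6.52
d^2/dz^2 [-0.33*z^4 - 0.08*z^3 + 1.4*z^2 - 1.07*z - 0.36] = -3.96*z^2 - 0.48*z + 2.8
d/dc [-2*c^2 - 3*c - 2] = -4*c - 3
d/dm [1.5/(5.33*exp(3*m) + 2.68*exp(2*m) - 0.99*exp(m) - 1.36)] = (-23.985*exp(2*m) - 8.04*exp(m) + 1.485)*exp(m)/(5.33*exp(3*m) + 2.68*exp(2*m) - 0.99*exp(m) - 1.36)^2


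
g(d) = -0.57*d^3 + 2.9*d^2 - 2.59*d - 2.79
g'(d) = -1.71*d^2 + 5.8*d - 2.59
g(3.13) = 0.04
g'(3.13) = -1.19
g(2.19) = -0.54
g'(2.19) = 1.91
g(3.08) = 0.09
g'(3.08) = -0.95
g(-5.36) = 182.18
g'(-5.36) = -82.81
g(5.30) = -19.92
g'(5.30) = -19.88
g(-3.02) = 47.18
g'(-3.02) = -35.70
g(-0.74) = 0.95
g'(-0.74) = -7.82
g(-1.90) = 16.51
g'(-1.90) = -19.78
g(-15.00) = 2612.31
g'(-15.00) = -474.34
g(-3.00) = 46.47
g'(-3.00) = -35.38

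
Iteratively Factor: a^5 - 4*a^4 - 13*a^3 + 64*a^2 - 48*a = (a + 4)*(a^4 - 8*a^3 + 19*a^2 - 12*a) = (a - 1)*(a + 4)*(a^3 - 7*a^2 + 12*a) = (a - 4)*(a - 1)*(a + 4)*(a^2 - 3*a) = (a - 4)*(a - 3)*(a - 1)*(a + 4)*(a)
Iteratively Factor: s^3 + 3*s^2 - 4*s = (s + 4)*(s^2 - s) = s*(s + 4)*(s - 1)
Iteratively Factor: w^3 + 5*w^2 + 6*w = (w + 2)*(w^2 + 3*w) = (w + 2)*(w + 3)*(w)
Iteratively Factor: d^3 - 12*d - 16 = (d + 2)*(d^2 - 2*d - 8) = (d - 4)*(d + 2)*(d + 2)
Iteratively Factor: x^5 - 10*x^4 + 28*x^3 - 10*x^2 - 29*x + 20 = (x - 1)*(x^4 - 9*x^3 + 19*x^2 + 9*x - 20) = (x - 1)^2*(x^3 - 8*x^2 + 11*x + 20) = (x - 1)^2*(x + 1)*(x^2 - 9*x + 20) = (x - 4)*(x - 1)^2*(x + 1)*(x - 5)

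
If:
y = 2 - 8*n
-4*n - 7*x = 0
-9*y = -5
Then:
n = 13/72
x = -13/126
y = 5/9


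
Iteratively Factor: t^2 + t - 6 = (t + 3)*(t - 2)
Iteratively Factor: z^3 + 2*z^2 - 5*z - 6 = (z + 1)*(z^2 + z - 6) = (z - 2)*(z + 1)*(z + 3)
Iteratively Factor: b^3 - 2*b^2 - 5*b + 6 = (b - 1)*(b^2 - b - 6) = (b - 3)*(b - 1)*(b + 2)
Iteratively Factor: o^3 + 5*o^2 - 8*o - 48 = (o + 4)*(o^2 + o - 12) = (o + 4)^2*(o - 3)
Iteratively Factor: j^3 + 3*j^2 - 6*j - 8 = (j + 1)*(j^2 + 2*j - 8) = (j - 2)*(j + 1)*(j + 4)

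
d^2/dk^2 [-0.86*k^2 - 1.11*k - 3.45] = -1.72000000000000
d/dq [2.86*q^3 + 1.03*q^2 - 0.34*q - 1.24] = 8.58*q^2 + 2.06*q - 0.34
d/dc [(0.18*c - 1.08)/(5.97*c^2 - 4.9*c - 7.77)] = (-1.0746*c^2 + 12.8952*c - 6.6906)/(35.6409*c^4 - 58.506*c^3 - 68.7638*c^2 + 76.146*c + 60.3729)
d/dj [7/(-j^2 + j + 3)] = 7*(2*j - 1)/(-j^2 + j + 3)^2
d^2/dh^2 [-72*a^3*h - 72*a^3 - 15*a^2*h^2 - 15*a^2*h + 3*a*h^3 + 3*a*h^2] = 6*a*(-5*a + 3*h + 1)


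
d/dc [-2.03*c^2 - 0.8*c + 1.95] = -4.06*c - 0.8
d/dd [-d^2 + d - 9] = 1 - 2*d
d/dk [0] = 0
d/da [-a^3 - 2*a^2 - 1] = a*(-3*a - 4)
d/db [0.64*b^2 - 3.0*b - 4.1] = 1.28*b - 3.0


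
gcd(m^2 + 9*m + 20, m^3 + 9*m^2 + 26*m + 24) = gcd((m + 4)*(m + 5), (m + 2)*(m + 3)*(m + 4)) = m + 4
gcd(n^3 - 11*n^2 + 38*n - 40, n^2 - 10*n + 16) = n - 2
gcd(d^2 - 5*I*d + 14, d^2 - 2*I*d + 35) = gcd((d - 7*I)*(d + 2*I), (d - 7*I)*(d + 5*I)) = d - 7*I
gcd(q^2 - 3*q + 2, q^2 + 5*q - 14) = q - 2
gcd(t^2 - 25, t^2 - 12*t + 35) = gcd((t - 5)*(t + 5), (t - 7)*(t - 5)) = t - 5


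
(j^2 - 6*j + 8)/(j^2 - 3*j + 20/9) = 9*(j^2 - 6*j + 8)/(9*j^2 - 27*j + 20)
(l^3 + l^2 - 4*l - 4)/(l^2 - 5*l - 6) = (l^2 - 4)/(l - 6)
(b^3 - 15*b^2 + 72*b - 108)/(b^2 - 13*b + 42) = (b^2 - 9*b + 18)/(b - 7)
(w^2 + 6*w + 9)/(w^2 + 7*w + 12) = (w + 3)/(w + 4)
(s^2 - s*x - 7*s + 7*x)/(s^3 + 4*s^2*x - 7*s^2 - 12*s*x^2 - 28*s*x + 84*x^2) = (-s + x)/(-s^2 - 4*s*x + 12*x^2)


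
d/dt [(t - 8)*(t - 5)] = 2*t - 13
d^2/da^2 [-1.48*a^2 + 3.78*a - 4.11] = -2.96000000000000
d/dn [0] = 0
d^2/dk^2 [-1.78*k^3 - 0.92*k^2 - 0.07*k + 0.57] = -10.68*k - 1.84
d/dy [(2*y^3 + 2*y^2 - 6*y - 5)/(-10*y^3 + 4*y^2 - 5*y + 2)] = (28*y^4 - 140*y^3 - 124*y^2 + 48*y - 37)/(100*y^6 - 80*y^5 + 116*y^4 - 80*y^3 + 41*y^2 - 20*y + 4)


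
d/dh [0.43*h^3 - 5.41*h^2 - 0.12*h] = 1.29*h^2 - 10.82*h - 0.12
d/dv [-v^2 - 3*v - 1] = -2*v - 3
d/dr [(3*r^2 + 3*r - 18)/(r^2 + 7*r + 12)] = 18/(r^2 + 8*r + 16)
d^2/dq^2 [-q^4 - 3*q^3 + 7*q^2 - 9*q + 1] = -12*q^2 - 18*q + 14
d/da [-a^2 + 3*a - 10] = 3 - 2*a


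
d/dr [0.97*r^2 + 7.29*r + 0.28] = 1.94*r + 7.29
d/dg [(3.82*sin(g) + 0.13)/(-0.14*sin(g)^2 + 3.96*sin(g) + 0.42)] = (0.5348*sin(g)^2 + 0.0364000000000004*sin(g) + 1.0896)*cos(g)/(0.0196*sin(g)^4 - 1.1088*sin(g)^3 + 15.564*sin(g)^2 + 3.3264*sin(g) + 0.1764)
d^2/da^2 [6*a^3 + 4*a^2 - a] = 36*a + 8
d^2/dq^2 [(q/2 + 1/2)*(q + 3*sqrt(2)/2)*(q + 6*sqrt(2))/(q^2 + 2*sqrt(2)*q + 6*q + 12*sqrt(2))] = (-55*sqrt(2)*q^3 + 52*q^3 - 684*q^2 + 360*sqrt(2)*q^2 - 1080*sqrt(2)*q + 1296*q - 1728 + 1440*sqrt(2))/(2*(q^6 + 6*sqrt(2)*q^5 + 18*q^5 + 132*q^4 + 108*sqrt(2)*q^4 + 648*q^3 + 664*sqrt(2)*q^3 + 1584*sqrt(2)*q^2 + 2592*q^2 + 1728*sqrt(2)*q + 5184*q + 3456*sqrt(2)))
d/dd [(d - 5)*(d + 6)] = 2*d + 1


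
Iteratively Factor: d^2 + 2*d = (d + 2)*(d)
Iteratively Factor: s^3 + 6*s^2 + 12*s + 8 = (s + 2)*(s^2 + 4*s + 4) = (s + 2)^2*(s + 2)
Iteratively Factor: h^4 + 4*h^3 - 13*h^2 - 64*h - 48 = (h + 3)*(h^3 + h^2 - 16*h - 16) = (h - 4)*(h + 3)*(h^2 + 5*h + 4) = (h - 4)*(h + 1)*(h + 3)*(h + 4)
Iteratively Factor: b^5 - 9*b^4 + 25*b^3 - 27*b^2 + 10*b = (b - 1)*(b^4 - 8*b^3 + 17*b^2 - 10*b) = (b - 1)^2*(b^3 - 7*b^2 + 10*b) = b*(b - 1)^2*(b^2 - 7*b + 10) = b*(b - 2)*(b - 1)^2*(b - 5)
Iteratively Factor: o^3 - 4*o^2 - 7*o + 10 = (o + 2)*(o^2 - 6*o + 5) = (o - 1)*(o + 2)*(o - 5)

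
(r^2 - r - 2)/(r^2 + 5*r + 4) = (r - 2)/(r + 4)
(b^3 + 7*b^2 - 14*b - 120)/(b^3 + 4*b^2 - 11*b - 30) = (b^2 + 2*b - 24)/(b^2 - b - 6)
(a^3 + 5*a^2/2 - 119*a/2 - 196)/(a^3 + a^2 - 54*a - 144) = (2*a^2 + 21*a + 49)/(2*(a^2 + 9*a + 18))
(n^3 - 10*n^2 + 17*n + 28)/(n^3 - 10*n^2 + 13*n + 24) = (n^2 - 11*n + 28)/(n^2 - 11*n + 24)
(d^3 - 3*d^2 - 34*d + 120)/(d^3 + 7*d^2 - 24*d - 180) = (d - 4)/(d + 6)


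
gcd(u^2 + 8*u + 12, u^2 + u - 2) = u + 2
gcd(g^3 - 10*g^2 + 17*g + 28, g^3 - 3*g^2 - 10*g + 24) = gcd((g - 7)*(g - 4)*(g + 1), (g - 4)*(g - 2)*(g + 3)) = g - 4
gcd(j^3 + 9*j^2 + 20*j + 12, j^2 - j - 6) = j + 2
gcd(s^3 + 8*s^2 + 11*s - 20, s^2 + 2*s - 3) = s - 1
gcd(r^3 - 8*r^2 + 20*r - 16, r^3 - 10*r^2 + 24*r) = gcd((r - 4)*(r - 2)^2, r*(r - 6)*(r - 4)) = r - 4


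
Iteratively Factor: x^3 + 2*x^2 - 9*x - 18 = (x + 3)*(x^2 - x - 6) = (x - 3)*(x + 3)*(x + 2)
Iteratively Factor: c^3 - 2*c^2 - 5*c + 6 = (c + 2)*(c^2 - 4*c + 3) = (c - 3)*(c + 2)*(c - 1)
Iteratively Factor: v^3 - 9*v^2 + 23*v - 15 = (v - 1)*(v^2 - 8*v + 15) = (v - 5)*(v - 1)*(v - 3)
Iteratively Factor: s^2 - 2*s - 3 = (s + 1)*(s - 3)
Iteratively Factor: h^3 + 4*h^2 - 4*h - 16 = (h - 2)*(h^2 + 6*h + 8) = (h - 2)*(h + 2)*(h + 4)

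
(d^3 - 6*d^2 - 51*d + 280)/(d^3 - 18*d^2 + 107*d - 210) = (d^2 - d - 56)/(d^2 - 13*d + 42)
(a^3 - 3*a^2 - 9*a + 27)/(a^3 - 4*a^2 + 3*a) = (a^2 - 9)/(a*(a - 1))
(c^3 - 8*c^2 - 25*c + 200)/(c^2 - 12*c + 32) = (c^2 - 25)/(c - 4)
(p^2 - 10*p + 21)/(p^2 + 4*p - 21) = (p - 7)/(p + 7)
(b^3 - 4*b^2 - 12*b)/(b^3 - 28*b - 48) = b/(b + 4)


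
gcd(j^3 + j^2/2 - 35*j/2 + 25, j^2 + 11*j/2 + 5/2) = j + 5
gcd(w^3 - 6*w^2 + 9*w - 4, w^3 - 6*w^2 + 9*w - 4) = w^3 - 6*w^2 + 9*w - 4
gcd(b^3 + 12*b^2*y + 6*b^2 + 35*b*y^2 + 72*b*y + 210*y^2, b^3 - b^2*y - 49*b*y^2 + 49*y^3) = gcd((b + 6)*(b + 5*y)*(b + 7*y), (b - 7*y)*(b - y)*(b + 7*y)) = b + 7*y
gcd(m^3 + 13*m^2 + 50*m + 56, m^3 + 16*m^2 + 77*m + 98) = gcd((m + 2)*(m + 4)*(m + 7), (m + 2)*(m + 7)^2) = m^2 + 9*m + 14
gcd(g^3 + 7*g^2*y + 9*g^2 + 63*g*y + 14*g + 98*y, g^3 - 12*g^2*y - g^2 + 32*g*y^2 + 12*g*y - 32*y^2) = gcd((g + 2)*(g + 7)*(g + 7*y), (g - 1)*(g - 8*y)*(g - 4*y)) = 1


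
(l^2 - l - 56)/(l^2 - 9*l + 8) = (l + 7)/(l - 1)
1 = 1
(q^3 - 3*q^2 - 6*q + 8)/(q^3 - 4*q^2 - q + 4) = (q + 2)/(q + 1)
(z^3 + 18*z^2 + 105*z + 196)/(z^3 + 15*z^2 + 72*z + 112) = (z + 7)/(z + 4)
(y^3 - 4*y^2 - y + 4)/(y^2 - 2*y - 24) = (-y^3 + 4*y^2 + y - 4)/(-y^2 + 2*y + 24)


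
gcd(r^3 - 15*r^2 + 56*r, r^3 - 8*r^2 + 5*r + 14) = r - 7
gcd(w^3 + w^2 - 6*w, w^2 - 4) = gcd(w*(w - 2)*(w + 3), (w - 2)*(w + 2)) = w - 2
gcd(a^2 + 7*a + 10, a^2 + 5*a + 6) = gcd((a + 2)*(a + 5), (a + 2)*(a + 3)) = a + 2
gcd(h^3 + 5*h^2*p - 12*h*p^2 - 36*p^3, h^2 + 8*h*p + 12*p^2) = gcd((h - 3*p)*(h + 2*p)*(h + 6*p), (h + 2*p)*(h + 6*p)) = h^2 + 8*h*p + 12*p^2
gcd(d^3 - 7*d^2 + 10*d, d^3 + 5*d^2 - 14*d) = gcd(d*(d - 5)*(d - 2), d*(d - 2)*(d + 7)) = d^2 - 2*d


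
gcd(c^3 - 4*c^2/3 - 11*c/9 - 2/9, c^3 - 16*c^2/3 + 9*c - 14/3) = c - 2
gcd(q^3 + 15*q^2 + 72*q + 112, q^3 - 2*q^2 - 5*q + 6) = 1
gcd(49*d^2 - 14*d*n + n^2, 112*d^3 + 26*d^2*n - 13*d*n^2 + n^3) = 7*d - n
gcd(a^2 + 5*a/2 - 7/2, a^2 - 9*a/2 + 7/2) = a - 1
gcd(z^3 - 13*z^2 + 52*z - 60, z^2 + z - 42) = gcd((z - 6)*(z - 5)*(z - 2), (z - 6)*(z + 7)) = z - 6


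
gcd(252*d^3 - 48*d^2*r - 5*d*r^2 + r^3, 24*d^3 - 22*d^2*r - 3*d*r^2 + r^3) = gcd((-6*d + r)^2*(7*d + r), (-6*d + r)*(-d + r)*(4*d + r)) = -6*d + r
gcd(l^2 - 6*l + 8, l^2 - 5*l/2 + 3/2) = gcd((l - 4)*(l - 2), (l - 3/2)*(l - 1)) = 1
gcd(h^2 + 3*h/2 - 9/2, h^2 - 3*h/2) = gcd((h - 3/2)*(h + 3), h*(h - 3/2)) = h - 3/2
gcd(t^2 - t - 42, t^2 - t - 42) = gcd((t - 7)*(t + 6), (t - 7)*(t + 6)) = t^2 - t - 42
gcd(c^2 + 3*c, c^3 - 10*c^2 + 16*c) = c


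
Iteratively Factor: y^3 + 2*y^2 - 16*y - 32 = (y + 4)*(y^2 - 2*y - 8) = (y - 4)*(y + 4)*(y + 2)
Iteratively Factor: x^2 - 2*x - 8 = (x - 4)*(x + 2)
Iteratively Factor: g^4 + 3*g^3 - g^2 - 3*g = (g + 1)*(g^3 + 2*g^2 - 3*g) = (g - 1)*(g + 1)*(g^2 + 3*g) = g*(g - 1)*(g + 1)*(g + 3)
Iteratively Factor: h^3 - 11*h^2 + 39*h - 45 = (h - 3)*(h^2 - 8*h + 15) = (h - 3)^2*(h - 5)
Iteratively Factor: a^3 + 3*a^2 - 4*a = (a - 1)*(a^2 + 4*a) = a*(a - 1)*(a + 4)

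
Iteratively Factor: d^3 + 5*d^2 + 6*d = (d + 2)*(d^2 + 3*d) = d*(d + 2)*(d + 3)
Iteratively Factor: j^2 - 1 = (j - 1)*(j + 1)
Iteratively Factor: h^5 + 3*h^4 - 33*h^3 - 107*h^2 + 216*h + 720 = (h + 3)*(h^4 - 33*h^2 - 8*h + 240) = (h + 3)*(h + 4)*(h^3 - 4*h^2 - 17*h + 60) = (h - 3)*(h + 3)*(h + 4)*(h^2 - h - 20) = (h - 3)*(h + 3)*(h + 4)^2*(h - 5)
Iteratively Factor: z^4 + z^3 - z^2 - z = (z + 1)*(z^3 - z) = z*(z + 1)*(z^2 - 1) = z*(z + 1)^2*(z - 1)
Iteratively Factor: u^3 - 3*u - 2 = (u + 1)*(u^2 - u - 2) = (u - 2)*(u + 1)*(u + 1)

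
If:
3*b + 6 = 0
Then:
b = -2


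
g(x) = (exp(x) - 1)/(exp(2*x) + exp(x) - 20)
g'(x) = (exp(x) - 1)*(-2*exp(2*x) - exp(x))/(exp(2*x) + exp(x) - 20)^2 + exp(x)/(exp(2*x) + exp(x) - 20)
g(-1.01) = 0.03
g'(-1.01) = -0.02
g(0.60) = -0.06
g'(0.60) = -0.15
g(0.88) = -0.12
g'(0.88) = -0.35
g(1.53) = 0.61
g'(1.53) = -4.06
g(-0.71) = 0.03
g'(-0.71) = -0.02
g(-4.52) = 0.05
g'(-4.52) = -0.00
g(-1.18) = 0.04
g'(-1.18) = -0.01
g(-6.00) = 0.05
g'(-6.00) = -0.00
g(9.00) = 0.00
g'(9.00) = 0.00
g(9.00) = 0.00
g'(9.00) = 0.00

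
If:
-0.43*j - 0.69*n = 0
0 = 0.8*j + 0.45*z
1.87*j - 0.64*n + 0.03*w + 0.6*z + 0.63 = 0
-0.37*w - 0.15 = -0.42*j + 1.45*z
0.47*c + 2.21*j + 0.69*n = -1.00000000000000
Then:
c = -0.51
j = -0.43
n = 0.27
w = -3.87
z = 0.76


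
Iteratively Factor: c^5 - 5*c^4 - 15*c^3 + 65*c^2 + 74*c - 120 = (c - 5)*(c^4 - 15*c^2 - 10*c + 24) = (c - 5)*(c - 4)*(c^3 + 4*c^2 + c - 6) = (c - 5)*(c - 4)*(c - 1)*(c^2 + 5*c + 6) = (c - 5)*(c - 4)*(c - 1)*(c + 3)*(c + 2)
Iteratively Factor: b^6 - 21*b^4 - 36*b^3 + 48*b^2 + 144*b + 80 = (b + 2)*(b^5 - 2*b^4 - 17*b^3 - 2*b^2 + 52*b + 40) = (b - 5)*(b + 2)*(b^4 + 3*b^3 - 2*b^2 - 12*b - 8) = (b - 5)*(b + 2)^2*(b^3 + b^2 - 4*b - 4) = (b - 5)*(b + 1)*(b + 2)^2*(b^2 - 4) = (b - 5)*(b - 2)*(b + 1)*(b + 2)^2*(b + 2)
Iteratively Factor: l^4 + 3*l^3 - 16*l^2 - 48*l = (l - 4)*(l^3 + 7*l^2 + 12*l) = (l - 4)*(l + 3)*(l^2 + 4*l) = (l - 4)*(l + 3)*(l + 4)*(l)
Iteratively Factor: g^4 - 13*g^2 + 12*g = (g - 1)*(g^3 + g^2 - 12*g) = (g - 3)*(g - 1)*(g^2 + 4*g) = (g - 3)*(g - 1)*(g + 4)*(g)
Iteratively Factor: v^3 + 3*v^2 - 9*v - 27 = (v - 3)*(v^2 + 6*v + 9) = (v - 3)*(v + 3)*(v + 3)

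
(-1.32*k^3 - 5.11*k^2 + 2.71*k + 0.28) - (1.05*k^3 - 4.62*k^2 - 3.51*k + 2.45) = -2.37*k^3 - 0.49*k^2 + 6.22*k - 2.17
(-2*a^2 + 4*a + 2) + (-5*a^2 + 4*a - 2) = -7*a^2 + 8*a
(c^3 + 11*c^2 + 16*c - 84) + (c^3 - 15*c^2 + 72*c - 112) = 2*c^3 - 4*c^2 + 88*c - 196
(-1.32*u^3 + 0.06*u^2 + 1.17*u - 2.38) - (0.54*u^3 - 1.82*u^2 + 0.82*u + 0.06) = -1.86*u^3 + 1.88*u^2 + 0.35*u - 2.44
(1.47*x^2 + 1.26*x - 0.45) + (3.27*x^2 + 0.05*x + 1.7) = 4.74*x^2 + 1.31*x + 1.25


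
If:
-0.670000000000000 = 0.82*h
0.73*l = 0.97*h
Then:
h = -0.82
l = -1.09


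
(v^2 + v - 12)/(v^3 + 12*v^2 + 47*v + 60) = (v - 3)/(v^2 + 8*v + 15)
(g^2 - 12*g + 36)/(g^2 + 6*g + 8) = (g^2 - 12*g + 36)/(g^2 + 6*g + 8)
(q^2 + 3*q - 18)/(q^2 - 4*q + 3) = (q + 6)/(q - 1)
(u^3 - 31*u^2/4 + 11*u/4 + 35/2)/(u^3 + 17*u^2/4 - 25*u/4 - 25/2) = (u - 7)/(u + 5)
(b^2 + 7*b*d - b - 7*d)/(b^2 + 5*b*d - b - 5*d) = (b + 7*d)/(b + 5*d)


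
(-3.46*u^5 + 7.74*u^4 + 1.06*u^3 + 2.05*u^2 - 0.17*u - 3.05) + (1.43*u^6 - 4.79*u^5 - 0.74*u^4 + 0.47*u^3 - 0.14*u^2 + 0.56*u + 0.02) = 1.43*u^6 - 8.25*u^5 + 7.0*u^4 + 1.53*u^3 + 1.91*u^2 + 0.39*u - 3.03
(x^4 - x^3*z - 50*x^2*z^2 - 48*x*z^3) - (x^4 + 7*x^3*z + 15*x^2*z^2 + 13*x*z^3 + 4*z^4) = -8*x^3*z - 65*x^2*z^2 - 61*x*z^3 - 4*z^4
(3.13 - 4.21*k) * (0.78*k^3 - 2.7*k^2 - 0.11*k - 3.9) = -3.2838*k^4 + 13.8084*k^3 - 7.9879*k^2 + 16.0747*k - 12.207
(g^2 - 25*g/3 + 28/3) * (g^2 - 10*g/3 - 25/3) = g^4 - 35*g^3/3 + 259*g^2/9 + 115*g/3 - 700/9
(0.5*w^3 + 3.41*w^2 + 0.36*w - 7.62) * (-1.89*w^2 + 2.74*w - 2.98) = -0.945*w^5 - 5.0749*w^4 + 7.173*w^3 + 5.2264*w^2 - 21.9516*w + 22.7076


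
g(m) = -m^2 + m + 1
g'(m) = 1 - 2*m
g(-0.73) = -0.26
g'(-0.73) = 2.46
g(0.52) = 1.25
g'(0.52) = -0.04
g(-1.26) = -1.85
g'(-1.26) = 3.52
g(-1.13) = -1.41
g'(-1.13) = 3.26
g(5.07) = -19.63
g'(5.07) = -9.14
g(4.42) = -14.12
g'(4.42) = -7.84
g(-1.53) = -2.87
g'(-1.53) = 4.06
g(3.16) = -5.83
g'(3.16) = -5.32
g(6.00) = -29.00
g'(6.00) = -11.00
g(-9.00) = -89.00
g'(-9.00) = 19.00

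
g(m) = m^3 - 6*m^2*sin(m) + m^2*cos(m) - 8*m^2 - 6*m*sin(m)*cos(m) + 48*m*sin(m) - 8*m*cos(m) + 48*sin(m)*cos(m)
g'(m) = -m^2*sin(m) - 6*m^2*cos(m) + 3*m^2 + 6*m*sin(m)^2 - 4*m*sin(m) - 6*m*cos(m)^2 + 50*m*cos(m) - 16*m - 48*sin(m)^2 - 6*sin(m)*cos(m) + 48*sin(m) + 48*cos(m)^2 - 8*cos(m)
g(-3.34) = -221.58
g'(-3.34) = 397.90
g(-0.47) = -8.02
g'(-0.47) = -11.18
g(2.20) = 24.78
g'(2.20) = -43.68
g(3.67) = -81.35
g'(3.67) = -99.93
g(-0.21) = -6.56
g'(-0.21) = 21.17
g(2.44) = 13.35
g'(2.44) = -51.61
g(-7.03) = -279.56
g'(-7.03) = -228.88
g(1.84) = 38.24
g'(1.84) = -30.50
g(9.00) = 52.80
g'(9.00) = 108.94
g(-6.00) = -541.64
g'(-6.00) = -219.80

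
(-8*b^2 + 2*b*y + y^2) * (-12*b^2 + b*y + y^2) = 96*b^4 - 32*b^3*y - 18*b^2*y^2 + 3*b*y^3 + y^4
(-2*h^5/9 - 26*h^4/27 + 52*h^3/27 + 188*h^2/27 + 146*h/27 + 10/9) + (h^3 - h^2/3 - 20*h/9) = -2*h^5/9 - 26*h^4/27 + 79*h^3/27 + 179*h^2/27 + 86*h/27 + 10/9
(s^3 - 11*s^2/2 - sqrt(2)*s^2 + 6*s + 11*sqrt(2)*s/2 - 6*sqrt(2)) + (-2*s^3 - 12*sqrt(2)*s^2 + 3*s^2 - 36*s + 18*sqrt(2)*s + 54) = -s^3 - 13*sqrt(2)*s^2 - 5*s^2/2 - 30*s + 47*sqrt(2)*s/2 - 6*sqrt(2) + 54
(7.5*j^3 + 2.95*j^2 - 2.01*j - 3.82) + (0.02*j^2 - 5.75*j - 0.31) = 7.5*j^3 + 2.97*j^2 - 7.76*j - 4.13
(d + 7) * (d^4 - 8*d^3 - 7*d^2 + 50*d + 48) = d^5 - d^4 - 63*d^3 + d^2 + 398*d + 336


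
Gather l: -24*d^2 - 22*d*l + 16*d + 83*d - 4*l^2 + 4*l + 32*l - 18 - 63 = -24*d^2 + 99*d - 4*l^2 + l*(36 - 22*d) - 81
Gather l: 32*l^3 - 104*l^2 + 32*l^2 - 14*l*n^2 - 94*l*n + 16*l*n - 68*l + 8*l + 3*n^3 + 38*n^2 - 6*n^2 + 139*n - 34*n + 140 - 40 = 32*l^3 - 72*l^2 + l*(-14*n^2 - 78*n - 60) + 3*n^3 + 32*n^2 + 105*n + 100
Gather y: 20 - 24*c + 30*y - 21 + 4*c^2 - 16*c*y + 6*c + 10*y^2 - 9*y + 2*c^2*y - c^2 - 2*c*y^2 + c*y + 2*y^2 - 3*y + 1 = 3*c^2 - 18*c + y^2*(12 - 2*c) + y*(2*c^2 - 15*c + 18)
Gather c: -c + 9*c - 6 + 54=8*c + 48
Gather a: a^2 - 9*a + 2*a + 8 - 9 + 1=a^2 - 7*a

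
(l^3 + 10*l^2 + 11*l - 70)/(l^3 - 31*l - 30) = (l^2 + 5*l - 14)/(l^2 - 5*l - 6)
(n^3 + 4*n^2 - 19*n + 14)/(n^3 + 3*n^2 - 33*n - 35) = (n^2 - 3*n + 2)/(n^2 - 4*n - 5)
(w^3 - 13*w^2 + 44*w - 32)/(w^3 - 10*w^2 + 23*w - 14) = (w^2 - 12*w + 32)/(w^2 - 9*w + 14)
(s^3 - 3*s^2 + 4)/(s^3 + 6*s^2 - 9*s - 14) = (s - 2)/(s + 7)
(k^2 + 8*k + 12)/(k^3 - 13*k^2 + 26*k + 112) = (k + 6)/(k^2 - 15*k + 56)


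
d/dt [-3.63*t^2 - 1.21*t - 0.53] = -7.26*t - 1.21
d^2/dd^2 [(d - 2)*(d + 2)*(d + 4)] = 6*d + 8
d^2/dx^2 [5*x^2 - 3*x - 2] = 10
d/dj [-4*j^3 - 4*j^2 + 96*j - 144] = -12*j^2 - 8*j + 96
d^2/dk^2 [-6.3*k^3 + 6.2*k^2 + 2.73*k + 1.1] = 12.4 - 37.8*k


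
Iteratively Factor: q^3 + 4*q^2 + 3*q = (q + 3)*(q^2 + q) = (q + 1)*(q + 3)*(q)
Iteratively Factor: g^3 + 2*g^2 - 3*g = (g + 3)*(g^2 - g) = g*(g + 3)*(g - 1)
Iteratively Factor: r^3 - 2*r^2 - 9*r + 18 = (r + 3)*(r^2 - 5*r + 6) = (r - 3)*(r + 3)*(r - 2)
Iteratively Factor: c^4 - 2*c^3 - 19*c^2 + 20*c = (c - 5)*(c^3 + 3*c^2 - 4*c) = (c - 5)*(c - 1)*(c^2 + 4*c) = (c - 5)*(c - 1)*(c + 4)*(c)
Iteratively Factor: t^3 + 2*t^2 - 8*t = (t - 2)*(t^2 + 4*t) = (t - 2)*(t + 4)*(t)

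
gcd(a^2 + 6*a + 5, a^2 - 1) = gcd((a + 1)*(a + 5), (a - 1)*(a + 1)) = a + 1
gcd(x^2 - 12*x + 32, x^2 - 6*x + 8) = x - 4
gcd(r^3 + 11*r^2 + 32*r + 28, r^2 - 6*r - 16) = r + 2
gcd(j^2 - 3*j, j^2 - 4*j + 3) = j - 3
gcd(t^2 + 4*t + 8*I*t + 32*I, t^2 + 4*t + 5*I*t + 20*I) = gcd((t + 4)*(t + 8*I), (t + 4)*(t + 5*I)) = t + 4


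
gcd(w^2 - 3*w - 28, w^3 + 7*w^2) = 1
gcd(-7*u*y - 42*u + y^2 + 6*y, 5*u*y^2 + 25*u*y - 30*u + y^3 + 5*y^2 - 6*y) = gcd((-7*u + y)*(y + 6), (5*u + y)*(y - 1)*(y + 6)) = y + 6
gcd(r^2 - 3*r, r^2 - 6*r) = r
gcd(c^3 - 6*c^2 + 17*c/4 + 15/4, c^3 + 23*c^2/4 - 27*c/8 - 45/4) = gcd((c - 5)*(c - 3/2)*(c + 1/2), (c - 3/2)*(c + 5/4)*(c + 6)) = c - 3/2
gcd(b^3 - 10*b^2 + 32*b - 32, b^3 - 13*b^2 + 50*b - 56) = b^2 - 6*b + 8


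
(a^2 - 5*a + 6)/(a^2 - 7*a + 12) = (a - 2)/(a - 4)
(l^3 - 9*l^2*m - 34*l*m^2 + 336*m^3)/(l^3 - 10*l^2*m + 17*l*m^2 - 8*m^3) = (l^2 - l*m - 42*m^2)/(l^2 - 2*l*m + m^2)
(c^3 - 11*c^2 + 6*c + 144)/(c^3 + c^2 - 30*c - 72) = (c - 8)/(c + 4)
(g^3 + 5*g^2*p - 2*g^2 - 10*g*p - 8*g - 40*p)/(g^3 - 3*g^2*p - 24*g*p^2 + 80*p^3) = (g^2 - 2*g - 8)/(g^2 - 8*g*p + 16*p^2)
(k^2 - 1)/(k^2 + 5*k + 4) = (k - 1)/(k + 4)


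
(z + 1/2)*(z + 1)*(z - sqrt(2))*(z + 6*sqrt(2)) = z^4 + 3*z^3/2 + 5*sqrt(2)*z^3 - 23*z^2/2 + 15*sqrt(2)*z^2/2 - 18*z + 5*sqrt(2)*z/2 - 6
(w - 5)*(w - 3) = w^2 - 8*w + 15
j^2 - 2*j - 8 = (j - 4)*(j + 2)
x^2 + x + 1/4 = (x + 1/2)^2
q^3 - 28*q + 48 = (q - 4)*(q - 2)*(q + 6)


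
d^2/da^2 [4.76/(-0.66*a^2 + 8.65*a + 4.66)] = (-4.146912*a^2 + 54.34968*a + 4.76*(1.32*a - 8.65)*(2.64*a - 17.3) + 29.279712)/(-0.66*a^2 + 8.65*a + 4.66)^3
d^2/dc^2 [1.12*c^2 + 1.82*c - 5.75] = 2.24000000000000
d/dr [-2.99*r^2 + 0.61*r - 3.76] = 0.61 - 5.98*r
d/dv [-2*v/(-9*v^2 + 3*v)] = -2/(3*v - 1)^2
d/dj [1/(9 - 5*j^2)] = 10*j/(5*j^2 - 9)^2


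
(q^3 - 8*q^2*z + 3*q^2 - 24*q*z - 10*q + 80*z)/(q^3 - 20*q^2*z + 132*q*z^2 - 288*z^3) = (q^2 + 3*q - 10)/(q^2 - 12*q*z + 36*z^2)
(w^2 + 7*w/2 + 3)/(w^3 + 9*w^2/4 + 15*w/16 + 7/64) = 32*(2*w^2 + 7*w + 6)/(64*w^3 + 144*w^2 + 60*w + 7)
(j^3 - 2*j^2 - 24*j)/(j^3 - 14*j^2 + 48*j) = (j + 4)/(j - 8)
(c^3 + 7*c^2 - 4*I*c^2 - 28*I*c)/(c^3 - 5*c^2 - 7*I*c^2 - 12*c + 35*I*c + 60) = c*(c + 7)/(c^2 - c*(5 + 3*I) + 15*I)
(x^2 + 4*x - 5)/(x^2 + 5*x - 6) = (x + 5)/(x + 6)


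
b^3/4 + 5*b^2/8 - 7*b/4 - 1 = (b/4 + 1)*(b - 2)*(b + 1/2)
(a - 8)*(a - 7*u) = a^2 - 7*a*u - 8*a + 56*u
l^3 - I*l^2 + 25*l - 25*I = (l - 5*I)*(l - I)*(l + 5*I)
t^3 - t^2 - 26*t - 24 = (t - 6)*(t + 1)*(t + 4)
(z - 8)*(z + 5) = z^2 - 3*z - 40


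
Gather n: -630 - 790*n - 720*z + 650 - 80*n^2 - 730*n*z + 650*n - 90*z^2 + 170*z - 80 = -80*n^2 + n*(-730*z - 140) - 90*z^2 - 550*z - 60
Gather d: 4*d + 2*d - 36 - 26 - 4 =6*d - 66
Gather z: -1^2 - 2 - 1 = -4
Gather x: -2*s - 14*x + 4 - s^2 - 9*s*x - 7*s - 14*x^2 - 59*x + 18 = -s^2 - 9*s - 14*x^2 + x*(-9*s - 73) + 22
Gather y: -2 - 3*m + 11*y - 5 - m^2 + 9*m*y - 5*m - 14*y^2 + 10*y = -m^2 - 8*m - 14*y^2 + y*(9*m + 21) - 7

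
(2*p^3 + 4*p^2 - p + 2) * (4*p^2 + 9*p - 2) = 8*p^5 + 34*p^4 + 28*p^3 - 9*p^2 + 20*p - 4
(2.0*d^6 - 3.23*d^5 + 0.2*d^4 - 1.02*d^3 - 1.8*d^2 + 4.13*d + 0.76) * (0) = 0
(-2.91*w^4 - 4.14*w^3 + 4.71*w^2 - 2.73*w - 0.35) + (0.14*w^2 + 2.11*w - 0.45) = -2.91*w^4 - 4.14*w^3 + 4.85*w^2 - 0.62*w - 0.8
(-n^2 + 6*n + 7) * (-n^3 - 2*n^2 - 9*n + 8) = n^5 - 4*n^4 - 10*n^3 - 76*n^2 - 15*n + 56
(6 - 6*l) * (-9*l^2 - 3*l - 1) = 54*l^3 - 36*l^2 - 12*l - 6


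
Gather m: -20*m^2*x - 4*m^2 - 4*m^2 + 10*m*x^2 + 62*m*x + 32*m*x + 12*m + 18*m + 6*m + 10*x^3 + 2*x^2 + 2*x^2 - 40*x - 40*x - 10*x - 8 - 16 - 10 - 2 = m^2*(-20*x - 8) + m*(10*x^2 + 94*x + 36) + 10*x^3 + 4*x^2 - 90*x - 36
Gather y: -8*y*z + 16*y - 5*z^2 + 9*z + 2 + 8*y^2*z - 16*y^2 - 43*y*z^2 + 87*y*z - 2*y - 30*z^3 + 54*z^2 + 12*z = y^2*(8*z - 16) + y*(-43*z^2 + 79*z + 14) - 30*z^3 + 49*z^2 + 21*z + 2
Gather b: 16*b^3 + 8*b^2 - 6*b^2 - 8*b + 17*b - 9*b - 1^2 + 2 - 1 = 16*b^3 + 2*b^2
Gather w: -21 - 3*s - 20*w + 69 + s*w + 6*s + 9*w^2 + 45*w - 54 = 3*s + 9*w^2 + w*(s + 25) - 6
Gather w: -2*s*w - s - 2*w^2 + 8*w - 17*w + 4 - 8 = -s - 2*w^2 + w*(-2*s - 9) - 4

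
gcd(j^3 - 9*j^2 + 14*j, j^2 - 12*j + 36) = 1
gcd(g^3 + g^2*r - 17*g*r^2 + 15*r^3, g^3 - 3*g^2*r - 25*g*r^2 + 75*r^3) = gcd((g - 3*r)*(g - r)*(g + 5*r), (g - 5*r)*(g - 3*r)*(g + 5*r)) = -g^2 - 2*g*r + 15*r^2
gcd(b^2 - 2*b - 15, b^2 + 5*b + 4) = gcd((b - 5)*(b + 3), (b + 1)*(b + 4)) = 1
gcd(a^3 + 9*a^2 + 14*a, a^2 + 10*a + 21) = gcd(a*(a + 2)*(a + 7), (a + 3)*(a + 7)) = a + 7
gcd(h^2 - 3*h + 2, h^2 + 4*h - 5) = h - 1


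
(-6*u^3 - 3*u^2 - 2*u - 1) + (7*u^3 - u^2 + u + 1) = u^3 - 4*u^2 - u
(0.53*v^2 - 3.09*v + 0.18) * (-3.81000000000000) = -2.0193*v^2 + 11.7729*v - 0.6858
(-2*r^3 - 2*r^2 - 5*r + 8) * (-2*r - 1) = 4*r^4 + 6*r^3 + 12*r^2 - 11*r - 8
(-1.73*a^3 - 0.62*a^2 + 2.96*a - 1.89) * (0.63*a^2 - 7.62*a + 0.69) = -1.0899*a^5 + 12.792*a^4 + 5.3955*a^3 - 24.1737*a^2 + 16.4442*a - 1.3041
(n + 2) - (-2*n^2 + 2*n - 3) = 2*n^2 - n + 5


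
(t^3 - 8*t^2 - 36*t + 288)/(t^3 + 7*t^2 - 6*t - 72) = (t^2 - 14*t + 48)/(t^2 + t - 12)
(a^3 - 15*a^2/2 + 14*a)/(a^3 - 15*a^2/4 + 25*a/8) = 4*(2*a^2 - 15*a + 28)/(8*a^2 - 30*a + 25)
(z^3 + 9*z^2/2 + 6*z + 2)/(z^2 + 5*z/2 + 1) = z + 2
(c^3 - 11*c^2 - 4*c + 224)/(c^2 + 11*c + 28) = (c^2 - 15*c + 56)/(c + 7)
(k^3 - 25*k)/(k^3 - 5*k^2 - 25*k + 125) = k/(k - 5)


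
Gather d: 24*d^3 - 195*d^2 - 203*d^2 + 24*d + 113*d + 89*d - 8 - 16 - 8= 24*d^3 - 398*d^2 + 226*d - 32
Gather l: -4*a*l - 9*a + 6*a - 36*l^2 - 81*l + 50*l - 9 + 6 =-3*a - 36*l^2 + l*(-4*a - 31) - 3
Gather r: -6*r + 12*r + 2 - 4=6*r - 2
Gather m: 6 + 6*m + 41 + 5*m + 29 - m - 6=10*m + 70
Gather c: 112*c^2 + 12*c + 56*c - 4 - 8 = 112*c^2 + 68*c - 12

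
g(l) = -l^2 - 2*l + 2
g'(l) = -2*l - 2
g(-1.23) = 2.95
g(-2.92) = -0.69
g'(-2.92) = 3.84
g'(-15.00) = 28.00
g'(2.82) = -7.64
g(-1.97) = 2.06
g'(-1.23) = 0.46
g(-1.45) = 2.80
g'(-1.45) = 0.90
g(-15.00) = -193.00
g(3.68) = -18.90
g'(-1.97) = 1.94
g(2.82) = -11.59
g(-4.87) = -11.98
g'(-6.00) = 10.00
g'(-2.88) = 3.76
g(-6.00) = -22.00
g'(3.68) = -9.36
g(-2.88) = -0.53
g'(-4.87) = 7.74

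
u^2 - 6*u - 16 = (u - 8)*(u + 2)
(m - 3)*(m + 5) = m^2 + 2*m - 15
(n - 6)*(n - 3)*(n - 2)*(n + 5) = n^4 - 6*n^3 - 19*n^2 + 144*n - 180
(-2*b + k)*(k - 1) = -2*b*k + 2*b + k^2 - k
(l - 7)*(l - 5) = l^2 - 12*l + 35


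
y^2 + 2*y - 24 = (y - 4)*(y + 6)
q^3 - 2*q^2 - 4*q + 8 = (q - 2)^2*(q + 2)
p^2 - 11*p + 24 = (p - 8)*(p - 3)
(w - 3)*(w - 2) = w^2 - 5*w + 6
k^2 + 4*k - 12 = (k - 2)*(k + 6)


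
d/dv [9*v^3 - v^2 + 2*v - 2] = 27*v^2 - 2*v + 2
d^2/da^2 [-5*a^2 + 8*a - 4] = -10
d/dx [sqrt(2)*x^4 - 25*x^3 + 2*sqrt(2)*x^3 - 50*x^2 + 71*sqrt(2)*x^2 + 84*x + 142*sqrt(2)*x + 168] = 4*sqrt(2)*x^3 - 75*x^2 + 6*sqrt(2)*x^2 - 100*x + 142*sqrt(2)*x + 84 + 142*sqrt(2)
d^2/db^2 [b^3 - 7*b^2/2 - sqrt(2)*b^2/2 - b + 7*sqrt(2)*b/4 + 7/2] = 6*b - 7 - sqrt(2)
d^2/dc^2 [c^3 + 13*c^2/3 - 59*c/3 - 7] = 6*c + 26/3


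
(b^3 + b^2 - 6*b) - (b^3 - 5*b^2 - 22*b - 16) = 6*b^2 + 16*b + 16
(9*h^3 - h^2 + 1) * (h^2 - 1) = 9*h^5 - h^4 - 9*h^3 + 2*h^2 - 1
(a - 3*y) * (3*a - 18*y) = 3*a^2 - 27*a*y + 54*y^2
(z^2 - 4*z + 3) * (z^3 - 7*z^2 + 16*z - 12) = z^5 - 11*z^4 + 47*z^3 - 97*z^2 + 96*z - 36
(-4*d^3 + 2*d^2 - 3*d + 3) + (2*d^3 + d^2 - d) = -2*d^3 + 3*d^2 - 4*d + 3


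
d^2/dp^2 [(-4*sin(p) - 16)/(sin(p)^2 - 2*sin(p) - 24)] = 4*(sin(p)^2 + 6*sin(p) - 2)/(sin(p) - 6)^3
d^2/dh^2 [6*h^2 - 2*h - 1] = 12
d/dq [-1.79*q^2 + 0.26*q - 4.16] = 0.26 - 3.58*q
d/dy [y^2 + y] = 2*y + 1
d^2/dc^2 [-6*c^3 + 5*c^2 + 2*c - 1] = 10 - 36*c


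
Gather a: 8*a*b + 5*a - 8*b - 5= a*(8*b + 5) - 8*b - 5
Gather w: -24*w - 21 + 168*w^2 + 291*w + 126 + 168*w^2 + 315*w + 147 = 336*w^2 + 582*w + 252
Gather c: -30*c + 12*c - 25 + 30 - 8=-18*c - 3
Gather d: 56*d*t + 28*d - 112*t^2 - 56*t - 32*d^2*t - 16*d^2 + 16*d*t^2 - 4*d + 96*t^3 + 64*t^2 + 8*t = d^2*(-32*t - 16) + d*(16*t^2 + 56*t + 24) + 96*t^3 - 48*t^2 - 48*t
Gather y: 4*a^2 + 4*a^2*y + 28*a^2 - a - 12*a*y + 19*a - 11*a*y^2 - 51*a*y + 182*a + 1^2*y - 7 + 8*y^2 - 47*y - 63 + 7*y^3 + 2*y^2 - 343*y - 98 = 32*a^2 + 200*a + 7*y^3 + y^2*(10 - 11*a) + y*(4*a^2 - 63*a - 389) - 168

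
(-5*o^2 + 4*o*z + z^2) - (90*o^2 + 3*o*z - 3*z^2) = -95*o^2 + o*z + 4*z^2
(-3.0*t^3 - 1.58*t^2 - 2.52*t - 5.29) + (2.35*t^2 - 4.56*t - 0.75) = -3.0*t^3 + 0.77*t^2 - 7.08*t - 6.04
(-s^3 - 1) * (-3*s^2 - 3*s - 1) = 3*s^5 + 3*s^4 + s^3 + 3*s^2 + 3*s + 1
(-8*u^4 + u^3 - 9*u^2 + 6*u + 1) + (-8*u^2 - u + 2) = -8*u^4 + u^3 - 17*u^2 + 5*u + 3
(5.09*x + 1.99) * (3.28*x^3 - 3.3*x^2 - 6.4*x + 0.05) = 16.6952*x^4 - 10.2698*x^3 - 39.143*x^2 - 12.4815*x + 0.0995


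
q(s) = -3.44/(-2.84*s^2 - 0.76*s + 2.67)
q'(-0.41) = 0.86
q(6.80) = 0.03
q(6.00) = 0.03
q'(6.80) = -0.01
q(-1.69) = 0.83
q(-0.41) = -1.37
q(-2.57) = 0.24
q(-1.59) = 1.04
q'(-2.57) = 0.24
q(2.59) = 0.19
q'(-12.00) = 0.00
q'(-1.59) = 2.61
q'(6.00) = -0.01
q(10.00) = 0.01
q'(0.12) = -0.77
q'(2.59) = -0.16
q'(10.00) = -0.00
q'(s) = -3.44*(5.68*s + 0.76)/(-2.84*s^2 - 0.76*s + 2.67)^2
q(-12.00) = 0.01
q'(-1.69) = 1.76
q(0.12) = -1.36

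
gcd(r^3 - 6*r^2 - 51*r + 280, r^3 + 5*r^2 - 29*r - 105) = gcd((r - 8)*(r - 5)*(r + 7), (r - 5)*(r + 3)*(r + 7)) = r^2 + 2*r - 35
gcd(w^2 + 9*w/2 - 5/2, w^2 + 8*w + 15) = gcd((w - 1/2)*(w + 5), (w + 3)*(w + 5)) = w + 5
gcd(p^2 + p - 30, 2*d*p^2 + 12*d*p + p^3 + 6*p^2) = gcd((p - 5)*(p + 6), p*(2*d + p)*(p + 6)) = p + 6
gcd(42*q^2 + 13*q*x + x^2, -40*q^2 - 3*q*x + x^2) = 1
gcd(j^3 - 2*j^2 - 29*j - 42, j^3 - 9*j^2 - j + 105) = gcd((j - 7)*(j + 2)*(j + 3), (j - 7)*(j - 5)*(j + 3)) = j^2 - 4*j - 21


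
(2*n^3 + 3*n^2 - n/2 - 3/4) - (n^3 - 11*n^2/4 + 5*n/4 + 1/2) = n^3 + 23*n^2/4 - 7*n/4 - 5/4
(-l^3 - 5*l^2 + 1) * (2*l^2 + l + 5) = -2*l^5 - 11*l^4 - 10*l^3 - 23*l^2 + l + 5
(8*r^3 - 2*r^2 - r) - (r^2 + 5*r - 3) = 8*r^3 - 3*r^2 - 6*r + 3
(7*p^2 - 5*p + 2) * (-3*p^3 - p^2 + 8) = -21*p^5 + 8*p^4 - p^3 + 54*p^2 - 40*p + 16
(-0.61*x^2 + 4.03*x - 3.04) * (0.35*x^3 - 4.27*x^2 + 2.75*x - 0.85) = -0.2135*x^5 + 4.0152*x^4 - 19.9496*x^3 + 24.5818*x^2 - 11.7855*x + 2.584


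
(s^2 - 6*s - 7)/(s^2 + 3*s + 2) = (s - 7)/(s + 2)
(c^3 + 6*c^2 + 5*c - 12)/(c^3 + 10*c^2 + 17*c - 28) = (c + 3)/(c + 7)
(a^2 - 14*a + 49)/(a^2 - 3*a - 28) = (a - 7)/(a + 4)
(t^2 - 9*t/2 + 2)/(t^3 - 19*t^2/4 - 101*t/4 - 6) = 2*(-2*t^2 + 9*t - 4)/(-4*t^3 + 19*t^2 + 101*t + 24)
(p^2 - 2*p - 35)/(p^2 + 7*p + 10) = (p - 7)/(p + 2)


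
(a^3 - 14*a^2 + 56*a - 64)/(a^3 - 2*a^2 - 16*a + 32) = (a - 8)/(a + 4)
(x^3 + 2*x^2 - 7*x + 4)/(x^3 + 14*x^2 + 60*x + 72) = (x^3 + 2*x^2 - 7*x + 4)/(x^3 + 14*x^2 + 60*x + 72)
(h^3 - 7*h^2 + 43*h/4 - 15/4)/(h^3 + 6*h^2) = (4*h^3 - 28*h^2 + 43*h - 15)/(4*h^2*(h + 6))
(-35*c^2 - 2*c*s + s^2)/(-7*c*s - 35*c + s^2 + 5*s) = (5*c + s)/(s + 5)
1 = 1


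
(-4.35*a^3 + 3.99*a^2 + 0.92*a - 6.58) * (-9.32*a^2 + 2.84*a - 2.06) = 40.542*a^5 - 49.5408*a^4 + 11.7182*a^3 + 55.719*a^2 - 20.5824*a + 13.5548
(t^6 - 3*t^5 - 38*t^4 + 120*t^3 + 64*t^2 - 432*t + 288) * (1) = t^6 - 3*t^5 - 38*t^4 + 120*t^3 + 64*t^2 - 432*t + 288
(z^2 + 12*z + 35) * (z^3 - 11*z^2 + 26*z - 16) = z^5 + z^4 - 71*z^3 - 89*z^2 + 718*z - 560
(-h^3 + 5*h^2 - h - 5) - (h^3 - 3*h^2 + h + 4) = -2*h^3 + 8*h^2 - 2*h - 9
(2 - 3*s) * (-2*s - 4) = 6*s^2 + 8*s - 8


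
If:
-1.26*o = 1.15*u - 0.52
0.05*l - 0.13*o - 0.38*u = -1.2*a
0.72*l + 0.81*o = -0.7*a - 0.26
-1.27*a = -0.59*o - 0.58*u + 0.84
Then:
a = -0.59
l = -4.04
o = 3.78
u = -3.69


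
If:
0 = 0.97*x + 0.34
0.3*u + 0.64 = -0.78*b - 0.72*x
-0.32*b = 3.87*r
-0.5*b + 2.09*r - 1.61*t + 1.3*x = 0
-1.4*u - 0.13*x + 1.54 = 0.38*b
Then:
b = -1.04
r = 0.09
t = 0.15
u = 1.42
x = -0.35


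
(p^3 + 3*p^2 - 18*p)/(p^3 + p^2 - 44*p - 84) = p*(p - 3)/(p^2 - 5*p - 14)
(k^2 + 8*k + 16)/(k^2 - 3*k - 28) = (k + 4)/(k - 7)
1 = 1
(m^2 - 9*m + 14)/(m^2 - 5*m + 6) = (m - 7)/(m - 3)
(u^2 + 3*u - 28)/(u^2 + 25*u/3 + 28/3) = 3*(u - 4)/(3*u + 4)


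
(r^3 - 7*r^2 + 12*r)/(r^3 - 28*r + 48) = r*(r - 3)/(r^2 + 4*r - 12)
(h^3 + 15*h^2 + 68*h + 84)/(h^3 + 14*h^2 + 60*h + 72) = (h + 7)/(h + 6)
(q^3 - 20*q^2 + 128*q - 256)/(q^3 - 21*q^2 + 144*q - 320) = (q - 4)/(q - 5)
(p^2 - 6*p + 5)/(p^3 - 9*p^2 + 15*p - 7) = (p - 5)/(p^2 - 8*p + 7)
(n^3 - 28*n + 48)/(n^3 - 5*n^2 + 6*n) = (n^2 + 2*n - 24)/(n*(n - 3))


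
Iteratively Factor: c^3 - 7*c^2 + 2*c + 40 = (c - 4)*(c^2 - 3*c - 10) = (c - 4)*(c + 2)*(c - 5)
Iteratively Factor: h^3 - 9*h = (h + 3)*(h^2 - 3*h) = h*(h + 3)*(h - 3)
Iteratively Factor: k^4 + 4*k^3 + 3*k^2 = (k + 3)*(k^3 + k^2) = k*(k + 3)*(k^2 + k) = k*(k + 1)*(k + 3)*(k)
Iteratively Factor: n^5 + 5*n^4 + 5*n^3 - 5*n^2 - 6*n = (n)*(n^4 + 5*n^3 + 5*n^2 - 5*n - 6) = n*(n + 1)*(n^3 + 4*n^2 + n - 6) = n*(n - 1)*(n + 1)*(n^2 + 5*n + 6) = n*(n - 1)*(n + 1)*(n + 2)*(n + 3)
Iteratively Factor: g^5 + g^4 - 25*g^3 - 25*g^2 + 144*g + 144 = (g - 4)*(g^4 + 5*g^3 - 5*g^2 - 45*g - 36) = (g - 4)*(g + 3)*(g^3 + 2*g^2 - 11*g - 12) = (g - 4)*(g + 1)*(g + 3)*(g^2 + g - 12) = (g - 4)*(g - 3)*(g + 1)*(g + 3)*(g + 4)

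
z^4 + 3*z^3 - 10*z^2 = z^2*(z - 2)*(z + 5)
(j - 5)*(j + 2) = j^2 - 3*j - 10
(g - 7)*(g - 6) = g^2 - 13*g + 42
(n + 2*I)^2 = n^2 + 4*I*n - 4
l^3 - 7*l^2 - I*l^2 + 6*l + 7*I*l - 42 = (l - 7)*(l - 3*I)*(l + 2*I)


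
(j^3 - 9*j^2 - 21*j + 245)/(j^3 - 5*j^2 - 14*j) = (j^2 - 2*j - 35)/(j*(j + 2))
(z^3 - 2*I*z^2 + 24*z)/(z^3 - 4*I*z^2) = (z^2 - 2*I*z + 24)/(z*(z - 4*I))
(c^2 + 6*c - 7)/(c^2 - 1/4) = 4*(c^2 + 6*c - 7)/(4*c^2 - 1)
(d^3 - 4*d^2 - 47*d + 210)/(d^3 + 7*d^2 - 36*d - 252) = (d - 5)/(d + 6)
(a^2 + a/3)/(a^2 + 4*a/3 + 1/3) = a/(a + 1)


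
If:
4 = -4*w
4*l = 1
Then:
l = 1/4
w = -1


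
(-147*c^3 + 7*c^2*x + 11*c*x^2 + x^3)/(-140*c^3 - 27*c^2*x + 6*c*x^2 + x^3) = (-21*c^2 + 4*c*x + x^2)/(-20*c^2 - c*x + x^2)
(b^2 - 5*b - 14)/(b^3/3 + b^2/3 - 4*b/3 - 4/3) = 3*(b - 7)/(b^2 - b - 2)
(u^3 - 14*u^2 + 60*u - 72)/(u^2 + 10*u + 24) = (u^3 - 14*u^2 + 60*u - 72)/(u^2 + 10*u + 24)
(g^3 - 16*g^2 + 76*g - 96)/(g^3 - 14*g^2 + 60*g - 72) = (g - 8)/(g - 6)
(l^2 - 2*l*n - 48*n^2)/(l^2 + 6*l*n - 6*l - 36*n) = (l - 8*n)/(l - 6)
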